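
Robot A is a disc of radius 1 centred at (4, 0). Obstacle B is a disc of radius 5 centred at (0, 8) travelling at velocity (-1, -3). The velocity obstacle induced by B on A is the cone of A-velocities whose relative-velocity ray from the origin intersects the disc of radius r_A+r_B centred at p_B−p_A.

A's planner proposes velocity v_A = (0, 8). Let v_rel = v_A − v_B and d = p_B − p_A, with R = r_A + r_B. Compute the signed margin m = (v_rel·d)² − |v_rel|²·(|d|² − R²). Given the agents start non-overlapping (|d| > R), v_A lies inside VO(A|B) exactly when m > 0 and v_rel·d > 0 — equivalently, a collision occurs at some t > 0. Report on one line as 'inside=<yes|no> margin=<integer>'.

d = (-4, 8),  |d|² = 80;  R = 1+5 = 6,  c = 80−6² = 44
v_rel = (1, 11),  |v_rel|² = 122;  v_rel·d = (1)·(-4) + (11)·(8) = 84
122·t² − 168·t + 44 = 0  ⇒  m = 84² − 122·44 = 1688
m = 1688 > 0,  v_rel·d = 84 > 0  ⇒  inside

inside=yes margin=1688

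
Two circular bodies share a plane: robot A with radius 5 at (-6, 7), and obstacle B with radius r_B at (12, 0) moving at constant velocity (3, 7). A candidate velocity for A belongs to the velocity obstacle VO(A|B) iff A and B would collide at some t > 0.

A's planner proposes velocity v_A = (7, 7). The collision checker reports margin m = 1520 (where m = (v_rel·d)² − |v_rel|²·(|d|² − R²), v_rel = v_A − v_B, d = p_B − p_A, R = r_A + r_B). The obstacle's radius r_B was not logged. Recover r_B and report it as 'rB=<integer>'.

m = 1520
d = (18, -7);  v_rel = (4, 0),  |v_rel|² = 16
v_rel×d = (4)·(-7) − (0)·(18) = -28
since m = R²·16 − (-28)²:  R² = (784 + 1520) / 16 = 144
R = √144 = 12  ⇒  r_B = 12 − 5 = 7

rB=7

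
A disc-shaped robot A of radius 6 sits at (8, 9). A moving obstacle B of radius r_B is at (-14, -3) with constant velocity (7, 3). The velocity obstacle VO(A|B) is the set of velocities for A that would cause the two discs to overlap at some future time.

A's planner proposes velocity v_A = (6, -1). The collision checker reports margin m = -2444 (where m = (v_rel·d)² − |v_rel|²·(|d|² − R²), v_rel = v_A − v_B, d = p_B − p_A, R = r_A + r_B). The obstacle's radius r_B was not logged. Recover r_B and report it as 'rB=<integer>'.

m = -2444
d = (-22, -12);  v_rel = (-1, -4),  |v_rel|² = 17
v_rel×d = (-1)·(-12) − (-4)·(-22) = -76
since m = R²·17 − (-76)²:  R² = (5776 + -2444) / 17 = 196
R = √196 = 14  ⇒  r_B = 14 − 6 = 8

rB=8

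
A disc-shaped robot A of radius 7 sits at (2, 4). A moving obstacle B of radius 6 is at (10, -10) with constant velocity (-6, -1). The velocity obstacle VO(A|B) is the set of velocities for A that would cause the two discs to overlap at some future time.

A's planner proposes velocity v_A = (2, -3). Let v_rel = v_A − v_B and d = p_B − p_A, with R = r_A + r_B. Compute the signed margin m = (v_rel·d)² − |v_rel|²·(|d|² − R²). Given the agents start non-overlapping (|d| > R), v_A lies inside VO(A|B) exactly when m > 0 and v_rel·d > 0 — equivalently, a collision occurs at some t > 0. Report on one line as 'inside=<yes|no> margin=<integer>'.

d = (8, -14),  |d|² = 260;  R = 7+6 = 13,  c = 260−13² = 91
v_rel = (8, -2),  |v_rel|² = 68;  v_rel·d = (8)·(8) + (-2)·(-14) = 92
68·t² − 184·t + 91 = 0  ⇒  m = 92² − 68·91 = 2276
m = 2276 > 0,  v_rel·d = 92 > 0  ⇒  inside

inside=yes margin=2276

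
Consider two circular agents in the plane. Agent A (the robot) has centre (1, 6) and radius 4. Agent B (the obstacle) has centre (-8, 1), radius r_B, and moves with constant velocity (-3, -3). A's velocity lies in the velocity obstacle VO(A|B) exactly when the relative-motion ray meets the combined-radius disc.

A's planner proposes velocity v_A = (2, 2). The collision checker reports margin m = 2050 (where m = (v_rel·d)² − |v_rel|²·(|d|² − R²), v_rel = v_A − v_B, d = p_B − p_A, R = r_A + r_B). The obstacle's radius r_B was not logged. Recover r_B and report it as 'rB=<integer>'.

m = 2050
d = (-9, -5);  v_rel = (5, 5),  |v_rel|² = 50
v_rel×d = (5)·(-5) − (5)·(-9) = 20
since m = R²·50 − 20²:  R² = (400 + 2050) / 50 = 49
R = √49 = 7  ⇒  r_B = 7 − 4 = 3

rB=3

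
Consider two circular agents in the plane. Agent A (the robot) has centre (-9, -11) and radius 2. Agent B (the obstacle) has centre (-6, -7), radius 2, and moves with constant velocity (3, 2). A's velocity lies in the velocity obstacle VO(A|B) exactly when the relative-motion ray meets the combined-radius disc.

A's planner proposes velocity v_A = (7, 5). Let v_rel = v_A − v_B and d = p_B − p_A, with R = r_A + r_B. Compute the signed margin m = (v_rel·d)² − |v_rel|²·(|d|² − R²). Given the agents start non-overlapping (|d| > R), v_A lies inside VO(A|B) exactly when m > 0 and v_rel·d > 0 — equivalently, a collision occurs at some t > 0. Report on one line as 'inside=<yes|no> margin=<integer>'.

d = (3, 4),  |d|² = 25;  R = 2+2 = 4,  c = 25−4² = 9
v_rel = (4, 3),  |v_rel|² = 25;  v_rel·d = (4)·(3) + (3)·(4) = 24
25·t² − 48·t + 9 = 0  ⇒  m = 24² − 25·9 = 351
m = 351 > 0,  v_rel·d = 24 > 0  ⇒  inside

inside=yes margin=351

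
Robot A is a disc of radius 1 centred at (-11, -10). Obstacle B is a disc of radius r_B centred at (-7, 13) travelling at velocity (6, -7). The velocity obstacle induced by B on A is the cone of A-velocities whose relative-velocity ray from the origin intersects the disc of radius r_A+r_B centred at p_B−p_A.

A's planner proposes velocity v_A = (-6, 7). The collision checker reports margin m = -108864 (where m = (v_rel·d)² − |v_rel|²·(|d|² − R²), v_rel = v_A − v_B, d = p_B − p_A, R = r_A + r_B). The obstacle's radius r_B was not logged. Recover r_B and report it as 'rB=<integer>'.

m = -108864
d = (4, 23);  v_rel = (-12, 14),  |v_rel|² = 340
v_rel×d = (-12)·(23) − (14)·(4) = -332
since m = R²·340 − (-332)²:  R² = (110224 + -108864) / 340 = 4
R = √4 = 2  ⇒  r_B = 2 − 1 = 1

rB=1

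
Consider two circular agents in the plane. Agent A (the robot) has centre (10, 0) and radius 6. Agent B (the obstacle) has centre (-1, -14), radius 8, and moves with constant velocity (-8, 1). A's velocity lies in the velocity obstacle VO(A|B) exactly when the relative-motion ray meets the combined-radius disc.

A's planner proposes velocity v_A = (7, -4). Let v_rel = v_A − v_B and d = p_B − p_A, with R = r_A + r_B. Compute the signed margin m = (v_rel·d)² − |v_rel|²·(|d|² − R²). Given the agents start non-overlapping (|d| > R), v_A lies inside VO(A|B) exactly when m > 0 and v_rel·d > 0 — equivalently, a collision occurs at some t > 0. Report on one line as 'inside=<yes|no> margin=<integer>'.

d = (-11, -14),  |d|² = 317;  R = 6+8 = 14,  c = 317−14² = 121
v_rel = (15, -5),  |v_rel|² = 250;  v_rel·d = (15)·(-11) + (-5)·(-14) = -95
250·t² + 190·t + 121 = 0  ⇒  m = (-95)² − 250·121 = -21225
m = -21225 < 0,  v_rel·d = -95 < 0  ⇒  outside

inside=no margin=-21225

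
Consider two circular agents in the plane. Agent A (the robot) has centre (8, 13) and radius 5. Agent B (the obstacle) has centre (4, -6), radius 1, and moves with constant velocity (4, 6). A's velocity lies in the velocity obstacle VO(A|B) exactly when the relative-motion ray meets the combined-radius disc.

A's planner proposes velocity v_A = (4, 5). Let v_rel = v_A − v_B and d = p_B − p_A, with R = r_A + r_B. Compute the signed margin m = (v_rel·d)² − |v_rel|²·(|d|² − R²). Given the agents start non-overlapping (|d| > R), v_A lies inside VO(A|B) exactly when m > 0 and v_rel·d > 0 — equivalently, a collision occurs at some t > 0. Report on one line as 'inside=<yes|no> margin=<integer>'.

d = (-4, -19),  |d|² = 377;  R = 5+1 = 6,  c = 377−6² = 341
v_rel = (0, -1),  |v_rel|² = 1;  v_rel·d = (0)·(-4) + (-1)·(-19) = 19
1·t² − 38·t + 341 = 0  ⇒  m = 19² − 1·341 = 20
m = 20 > 0,  v_rel·d = 19 > 0  ⇒  inside

inside=yes margin=20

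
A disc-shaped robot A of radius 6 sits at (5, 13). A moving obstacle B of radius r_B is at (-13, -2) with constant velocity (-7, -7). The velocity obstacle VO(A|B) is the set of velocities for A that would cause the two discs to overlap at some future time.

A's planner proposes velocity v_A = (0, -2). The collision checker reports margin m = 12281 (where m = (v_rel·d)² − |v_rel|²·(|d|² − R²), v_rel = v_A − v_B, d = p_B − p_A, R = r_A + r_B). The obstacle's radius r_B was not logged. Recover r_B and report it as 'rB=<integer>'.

m = 12281
d = (-18, -15);  v_rel = (7, 5),  |v_rel|² = 74
v_rel×d = (7)·(-15) − (5)·(-18) = -15
since m = R²·74 − (-15)²:  R² = (225 + 12281) / 74 = 169
R = √169 = 13  ⇒  r_B = 13 − 6 = 7

rB=7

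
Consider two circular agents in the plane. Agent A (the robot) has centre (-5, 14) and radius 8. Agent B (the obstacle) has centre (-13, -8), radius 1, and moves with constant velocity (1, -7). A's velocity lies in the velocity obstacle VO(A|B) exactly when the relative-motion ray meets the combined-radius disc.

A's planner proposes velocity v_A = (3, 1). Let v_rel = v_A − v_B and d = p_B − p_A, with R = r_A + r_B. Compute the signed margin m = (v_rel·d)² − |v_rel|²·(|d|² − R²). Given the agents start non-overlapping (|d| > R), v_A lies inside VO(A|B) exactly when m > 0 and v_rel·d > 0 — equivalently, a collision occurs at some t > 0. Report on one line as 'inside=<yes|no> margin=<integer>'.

d = (-8, -22),  |d|² = 548;  R = 8+1 = 9,  c = 548−9² = 467
v_rel = (2, 8),  |v_rel|² = 68;  v_rel·d = (2)·(-8) + (8)·(-22) = -192
68·t² + 384·t + 467 = 0  ⇒  m = (-192)² − 68·467 = 5108
m = 5108 > 0,  v_rel·d = -192 < 0  ⇒  outside

inside=no margin=5108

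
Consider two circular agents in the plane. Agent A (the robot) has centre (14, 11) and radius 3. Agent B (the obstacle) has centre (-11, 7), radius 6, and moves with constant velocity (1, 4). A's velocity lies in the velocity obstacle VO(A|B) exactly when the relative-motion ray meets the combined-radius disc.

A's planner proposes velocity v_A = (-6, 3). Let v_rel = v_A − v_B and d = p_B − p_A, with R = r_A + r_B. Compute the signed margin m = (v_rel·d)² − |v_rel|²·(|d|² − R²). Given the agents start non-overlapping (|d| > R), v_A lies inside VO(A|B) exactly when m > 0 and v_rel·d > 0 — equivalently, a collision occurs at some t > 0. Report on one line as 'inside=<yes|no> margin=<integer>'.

d = (-25, -4),  |d|² = 641;  R = 3+6 = 9,  c = 641−9² = 560
v_rel = (-7, -1),  |v_rel|² = 50;  v_rel·d = (-7)·(-25) + (-1)·(-4) = 179
50·t² − 358·t + 560 = 0  ⇒  m = 179² − 50·560 = 4041
m = 4041 > 0,  v_rel·d = 179 > 0  ⇒  inside

inside=yes margin=4041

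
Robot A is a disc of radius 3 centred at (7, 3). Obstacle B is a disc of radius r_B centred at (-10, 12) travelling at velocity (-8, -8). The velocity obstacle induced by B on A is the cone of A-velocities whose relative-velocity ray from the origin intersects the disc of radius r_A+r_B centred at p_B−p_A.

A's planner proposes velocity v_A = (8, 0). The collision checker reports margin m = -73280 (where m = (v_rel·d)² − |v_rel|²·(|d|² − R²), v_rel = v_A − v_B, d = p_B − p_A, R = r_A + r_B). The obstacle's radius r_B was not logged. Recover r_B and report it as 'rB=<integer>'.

m = -73280
d = (-17, 9);  v_rel = (16, 8),  |v_rel|² = 320
v_rel×d = (16)·(9) − (8)·(-17) = 280
since m = R²·320 − 280²:  R² = (78400 + -73280) / 320 = 16
R = √16 = 4  ⇒  r_B = 4 − 3 = 1

rB=1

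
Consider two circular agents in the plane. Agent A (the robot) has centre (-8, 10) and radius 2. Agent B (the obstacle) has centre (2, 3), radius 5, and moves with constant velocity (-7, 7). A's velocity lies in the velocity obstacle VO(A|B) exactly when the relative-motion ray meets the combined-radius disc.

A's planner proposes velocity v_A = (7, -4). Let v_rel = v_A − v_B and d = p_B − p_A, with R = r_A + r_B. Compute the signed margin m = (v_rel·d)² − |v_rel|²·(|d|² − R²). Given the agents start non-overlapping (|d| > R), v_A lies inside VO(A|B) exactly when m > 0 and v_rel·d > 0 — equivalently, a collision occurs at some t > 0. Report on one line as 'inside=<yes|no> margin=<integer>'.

d = (10, -7),  |d|² = 149;  R = 2+5 = 7,  c = 149−7² = 100
v_rel = (14, -11),  |v_rel|² = 317;  v_rel·d = (14)·(10) + (-11)·(-7) = 217
317·t² − 434·t + 100 = 0  ⇒  m = 217² − 317·100 = 15389
m = 15389 > 0,  v_rel·d = 217 > 0  ⇒  inside

inside=yes margin=15389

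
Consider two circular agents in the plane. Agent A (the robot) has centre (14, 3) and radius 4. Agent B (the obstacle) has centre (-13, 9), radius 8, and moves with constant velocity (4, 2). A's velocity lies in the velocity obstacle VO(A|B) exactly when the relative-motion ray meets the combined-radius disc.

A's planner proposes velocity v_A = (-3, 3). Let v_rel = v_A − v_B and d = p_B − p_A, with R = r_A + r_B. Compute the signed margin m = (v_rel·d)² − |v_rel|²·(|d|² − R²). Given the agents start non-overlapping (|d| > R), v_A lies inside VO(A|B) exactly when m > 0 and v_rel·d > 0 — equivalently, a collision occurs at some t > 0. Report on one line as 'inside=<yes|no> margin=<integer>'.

d = (-27, 6),  |d|² = 765;  R = 4+8 = 12,  c = 765−12² = 621
v_rel = (-7, 1),  |v_rel|² = 50;  v_rel·d = (-7)·(-27) + (1)·(6) = 195
50·t² − 390·t + 621 = 0  ⇒  m = 195² − 50·621 = 6975
m = 6975 > 0,  v_rel·d = 195 > 0  ⇒  inside

inside=yes margin=6975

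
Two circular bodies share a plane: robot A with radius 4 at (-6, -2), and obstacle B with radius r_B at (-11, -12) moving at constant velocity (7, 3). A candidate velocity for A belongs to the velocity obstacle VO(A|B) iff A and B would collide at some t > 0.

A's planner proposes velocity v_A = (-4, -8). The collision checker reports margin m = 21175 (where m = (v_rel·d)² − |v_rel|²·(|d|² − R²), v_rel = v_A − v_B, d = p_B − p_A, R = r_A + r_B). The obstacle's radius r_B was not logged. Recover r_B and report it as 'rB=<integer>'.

m = 21175
d = (-5, -10);  v_rel = (-11, -11),  |v_rel|² = 242
v_rel×d = (-11)·(-10) − (-11)·(-5) = 55
since m = R²·242 − 55²:  R² = (3025 + 21175) / 242 = 100
R = √100 = 10  ⇒  r_B = 10 − 4 = 6

rB=6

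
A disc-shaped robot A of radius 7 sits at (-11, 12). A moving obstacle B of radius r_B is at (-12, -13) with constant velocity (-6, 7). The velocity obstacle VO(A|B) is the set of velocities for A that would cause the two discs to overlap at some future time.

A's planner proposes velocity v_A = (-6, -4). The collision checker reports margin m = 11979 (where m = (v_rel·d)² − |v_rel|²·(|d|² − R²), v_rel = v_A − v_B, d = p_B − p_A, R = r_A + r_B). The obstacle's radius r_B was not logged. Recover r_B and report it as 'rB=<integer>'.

m = 11979
d = (-1, -25);  v_rel = (0, -11),  |v_rel|² = 121
v_rel×d = (0)·(-25) − (-11)·(-1) = -11
since m = R²·121 − (-11)²:  R² = (121 + 11979) / 121 = 100
R = √100 = 10  ⇒  r_B = 10 − 7 = 3

rB=3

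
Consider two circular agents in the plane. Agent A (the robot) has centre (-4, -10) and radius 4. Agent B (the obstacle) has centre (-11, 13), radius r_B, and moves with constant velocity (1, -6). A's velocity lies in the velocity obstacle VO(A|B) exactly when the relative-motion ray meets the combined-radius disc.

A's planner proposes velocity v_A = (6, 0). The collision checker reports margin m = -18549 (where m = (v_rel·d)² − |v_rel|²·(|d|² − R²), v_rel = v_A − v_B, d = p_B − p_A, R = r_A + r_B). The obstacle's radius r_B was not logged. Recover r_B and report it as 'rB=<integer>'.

m = -18549
d = (-7, 23);  v_rel = (5, 6),  |v_rel|² = 61
v_rel×d = (5)·(23) − (6)·(-7) = 157
since m = R²·61 − 157²:  R² = (24649 + -18549) / 61 = 100
R = √100 = 10  ⇒  r_B = 10 − 4 = 6

rB=6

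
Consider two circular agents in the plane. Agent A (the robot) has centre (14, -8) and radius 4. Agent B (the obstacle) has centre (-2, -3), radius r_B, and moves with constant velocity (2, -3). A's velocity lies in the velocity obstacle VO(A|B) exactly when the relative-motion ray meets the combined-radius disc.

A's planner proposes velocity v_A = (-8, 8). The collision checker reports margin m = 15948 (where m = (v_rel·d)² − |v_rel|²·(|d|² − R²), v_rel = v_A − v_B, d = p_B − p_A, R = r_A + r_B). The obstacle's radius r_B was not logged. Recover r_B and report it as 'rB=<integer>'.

m = 15948
d = (-16, 5);  v_rel = (-10, 11),  |v_rel|² = 221
v_rel×d = (-10)·(5) − (11)·(-16) = 126
since m = R²·221 − 126²:  R² = (15876 + 15948) / 221 = 144
R = √144 = 12  ⇒  r_B = 12 − 4 = 8

rB=8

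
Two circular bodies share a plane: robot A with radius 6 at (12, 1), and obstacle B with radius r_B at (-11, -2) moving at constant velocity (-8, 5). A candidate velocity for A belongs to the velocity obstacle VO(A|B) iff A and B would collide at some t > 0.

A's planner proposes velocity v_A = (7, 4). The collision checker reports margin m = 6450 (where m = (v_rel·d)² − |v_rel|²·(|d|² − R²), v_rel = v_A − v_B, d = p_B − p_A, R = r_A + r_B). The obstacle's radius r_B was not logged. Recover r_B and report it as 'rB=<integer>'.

m = 6450
d = (-23, -3);  v_rel = (15, -1),  |v_rel|² = 226
v_rel×d = (15)·(-3) − (-1)·(-23) = -68
since m = R²·226 − (-68)²:  R² = (4624 + 6450) / 226 = 49
R = √49 = 7  ⇒  r_B = 7 − 6 = 1

rB=1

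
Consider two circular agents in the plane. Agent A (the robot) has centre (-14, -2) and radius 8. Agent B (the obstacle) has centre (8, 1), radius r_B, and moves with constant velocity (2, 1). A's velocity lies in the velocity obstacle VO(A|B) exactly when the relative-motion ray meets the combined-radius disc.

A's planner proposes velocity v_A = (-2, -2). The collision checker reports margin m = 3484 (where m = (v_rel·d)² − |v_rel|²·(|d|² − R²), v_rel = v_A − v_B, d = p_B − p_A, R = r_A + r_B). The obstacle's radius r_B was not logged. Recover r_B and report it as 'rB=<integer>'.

m = 3484
d = (22, 3);  v_rel = (-4, -3),  |v_rel|² = 25
v_rel×d = (-4)·(3) − (-3)·(22) = 54
since m = R²·25 − 54²:  R² = (2916 + 3484) / 25 = 256
R = √256 = 16  ⇒  r_B = 16 − 8 = 8

rB=8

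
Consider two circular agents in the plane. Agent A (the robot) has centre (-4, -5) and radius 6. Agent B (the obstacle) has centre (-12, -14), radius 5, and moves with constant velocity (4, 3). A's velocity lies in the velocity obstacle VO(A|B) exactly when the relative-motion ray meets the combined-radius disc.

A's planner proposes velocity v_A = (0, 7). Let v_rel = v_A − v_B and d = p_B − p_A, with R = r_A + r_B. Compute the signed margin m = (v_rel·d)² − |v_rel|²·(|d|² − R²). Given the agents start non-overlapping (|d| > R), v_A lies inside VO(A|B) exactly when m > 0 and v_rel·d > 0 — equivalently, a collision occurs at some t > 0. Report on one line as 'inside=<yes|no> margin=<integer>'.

d = (-8, -9),  |d|² = 145;  R = 6+5 = 11,  c = 145−11² = 24
v_rel = (-4, 4),  |v_rel|² = 32;  v_rel·d = (-4)·(-8) + (4)·(-9) = -4
32·t² + 8·t + 24 = 0  ⇒  m = (-4)² − 32·24 = -752
m = -752 < 0,  v_rel·d = -4 < 0  ⇒  outside

inside=no margin=-752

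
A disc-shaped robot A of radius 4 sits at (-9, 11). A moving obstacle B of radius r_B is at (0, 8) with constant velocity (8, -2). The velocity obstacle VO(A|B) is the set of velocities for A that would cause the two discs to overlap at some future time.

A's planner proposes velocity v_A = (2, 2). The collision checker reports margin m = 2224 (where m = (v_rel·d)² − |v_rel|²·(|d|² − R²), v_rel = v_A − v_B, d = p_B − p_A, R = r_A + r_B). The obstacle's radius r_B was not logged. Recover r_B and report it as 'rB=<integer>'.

m = 2224
d = (9, -3);  v_rel = (-6, 4),  |v_rel|² = 52
v_rel×d = (-6)·(-3) − (4)·(9) = -18
since m = R²·52 − (-18)²:  R² = (324 + 2224) / 52 = 49
R = √49 = 7  ⇒  r_B = 7 − 4 = 3

rB=3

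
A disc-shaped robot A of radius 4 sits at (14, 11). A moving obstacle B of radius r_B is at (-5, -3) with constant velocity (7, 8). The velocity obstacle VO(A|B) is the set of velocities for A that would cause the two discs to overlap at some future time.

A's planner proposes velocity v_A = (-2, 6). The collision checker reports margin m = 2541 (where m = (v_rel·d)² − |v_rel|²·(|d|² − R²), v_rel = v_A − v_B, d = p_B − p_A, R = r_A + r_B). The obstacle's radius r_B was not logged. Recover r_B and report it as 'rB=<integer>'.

m = 2541
d = (-19, -14);  v_rel = (-9, -2),  |v_rel|² = 85
v_rel×d = (-9)·(-14) − (-2)·(-19) = 88
since m = R²·85 − 88²:  R² = (7744 + 2541) / 85 = 121
R = √121 = 11  ⇒  r_B = 11 − 4 = 7

rB=7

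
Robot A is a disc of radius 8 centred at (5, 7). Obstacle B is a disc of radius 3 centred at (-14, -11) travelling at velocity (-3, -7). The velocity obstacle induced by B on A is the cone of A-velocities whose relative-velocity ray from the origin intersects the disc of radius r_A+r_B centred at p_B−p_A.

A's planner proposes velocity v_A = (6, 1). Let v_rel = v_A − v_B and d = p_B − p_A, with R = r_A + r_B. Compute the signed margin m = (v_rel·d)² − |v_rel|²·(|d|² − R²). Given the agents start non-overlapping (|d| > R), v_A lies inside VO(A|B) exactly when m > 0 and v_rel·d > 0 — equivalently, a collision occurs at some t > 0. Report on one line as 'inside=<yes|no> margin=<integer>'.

d = (-19, -18),  |d|² = 685;  R = 8+3 = 11,  c = 685−11² = 564
v_rel = (9, 8),  |v_rel|² = 145;  v_rel·d = (9)·(-19) + (8)·(-18) = -315
145·t² + 630·t + 564 = 0  ⇒  m = (-315)² − 145·564 = 17445
m = 17445 > 0,  v_rel·d = -315 < 0  ⇒  outside

inside=no margin=17445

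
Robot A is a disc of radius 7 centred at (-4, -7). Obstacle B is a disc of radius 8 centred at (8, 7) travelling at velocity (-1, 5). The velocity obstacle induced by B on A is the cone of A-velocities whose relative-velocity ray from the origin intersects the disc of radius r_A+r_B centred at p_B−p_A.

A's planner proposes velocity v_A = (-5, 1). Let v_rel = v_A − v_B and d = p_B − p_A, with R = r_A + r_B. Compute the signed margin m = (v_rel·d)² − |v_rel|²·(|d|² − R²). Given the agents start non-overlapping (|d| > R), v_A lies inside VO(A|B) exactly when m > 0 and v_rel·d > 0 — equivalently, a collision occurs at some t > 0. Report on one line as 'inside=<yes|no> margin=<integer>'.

d = (12, 14),  |d|² = 340;  R = 7+8 = 15,  c = 340−15² = 115
v_rel = (-4, -4),  |v_rel|² = 32;  v_rel·d = (-4)·(12) + (-4)·(14) = -104
32·t² + 208·t + 115 = 0  ⇒  m = (-104)² − 32·115 = 7136
m = 7136 > 0,  v_rel·d = -104 < 0  ⇒  outside

inside=no margin=7136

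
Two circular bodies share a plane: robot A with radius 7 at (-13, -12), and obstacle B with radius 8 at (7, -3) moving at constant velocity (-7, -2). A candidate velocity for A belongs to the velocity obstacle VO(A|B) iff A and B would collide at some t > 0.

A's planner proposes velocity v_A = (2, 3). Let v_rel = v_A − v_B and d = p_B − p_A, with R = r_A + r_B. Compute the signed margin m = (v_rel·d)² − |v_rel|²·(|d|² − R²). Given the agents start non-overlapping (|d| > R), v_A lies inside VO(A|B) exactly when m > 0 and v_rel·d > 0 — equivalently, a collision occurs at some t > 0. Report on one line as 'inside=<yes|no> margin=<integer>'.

d = (20, 9),  |d|² = 481;  R = 7+8 = 15,  c = 481−15² = 256
v_rel = (9, 5),  |v_rel|² = 106;  v_rel·d = (9)·(20) + (5)·(9) = 225
106·t² − 450·t + 256 = 0  ⇒  m = 225² − 106·256 = 23489
m = 23489 > 0,  v_rel·d = 225 > 0  ⇒  inside

inside=yes margin=23489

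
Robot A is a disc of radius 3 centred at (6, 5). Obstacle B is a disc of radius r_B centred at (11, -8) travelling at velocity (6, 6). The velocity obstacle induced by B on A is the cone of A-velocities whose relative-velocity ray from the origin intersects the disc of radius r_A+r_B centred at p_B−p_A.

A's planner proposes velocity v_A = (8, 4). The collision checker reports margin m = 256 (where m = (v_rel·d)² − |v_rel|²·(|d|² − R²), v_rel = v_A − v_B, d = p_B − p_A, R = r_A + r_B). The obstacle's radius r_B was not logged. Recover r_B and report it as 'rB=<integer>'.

m = 256
d = (5, -13);  v_rel = (2, -2),  |v_rel|² = 8
v_rel×d = (2)·(-13) − (-2)·(5) = -16
since m = R²·8 − (-16)²:  R² = (256 + 256) / 8 = 64
R = √64 = 8  ⇒  r_B = 8 − 3 = 5

rB=5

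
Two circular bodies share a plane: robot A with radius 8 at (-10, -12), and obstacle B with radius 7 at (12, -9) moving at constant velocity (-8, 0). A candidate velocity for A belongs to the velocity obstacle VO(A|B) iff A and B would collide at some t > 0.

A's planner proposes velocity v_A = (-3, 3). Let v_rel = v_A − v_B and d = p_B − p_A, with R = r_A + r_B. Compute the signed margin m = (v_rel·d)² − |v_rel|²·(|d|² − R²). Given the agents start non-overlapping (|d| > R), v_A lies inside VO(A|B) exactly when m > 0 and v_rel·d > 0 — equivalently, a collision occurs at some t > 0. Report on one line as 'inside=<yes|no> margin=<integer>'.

d = (22, 3),  |d|² = 493;  R = 8+7 = 15,  c = 493−15² = 268
v_rel = (5, 3),  |v_rel|² = 34;  v_rel·d = (5)·(22) + (3)·(3) = 119
34·t² − 238·t + 268 = 0  ⇒  m = 119² − 34·268 = 5049
m = 5049 > 0,  v_rel·d = 119 > 0  ⇒  inside

inside=yes margin=5049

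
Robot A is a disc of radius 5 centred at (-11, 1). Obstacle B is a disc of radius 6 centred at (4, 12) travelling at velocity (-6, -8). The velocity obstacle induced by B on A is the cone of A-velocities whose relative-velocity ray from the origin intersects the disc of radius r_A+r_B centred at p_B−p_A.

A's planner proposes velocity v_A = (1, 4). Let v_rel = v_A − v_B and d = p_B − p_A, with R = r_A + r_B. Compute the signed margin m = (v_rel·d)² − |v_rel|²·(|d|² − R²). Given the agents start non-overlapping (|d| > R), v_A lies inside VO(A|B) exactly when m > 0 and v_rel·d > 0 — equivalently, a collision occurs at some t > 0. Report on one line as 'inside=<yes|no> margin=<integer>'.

d = (15, 11),  |d|² = 346;  R = 5+6 = 11,  c = 346−11² = 225
v_rel = (7, 12),  |v_rel|² = 193;  v_rel·d = (7)·(15) + (12)·(11) = 237
193·t² − 474·t + 225 = 0  ⇒  m = 237² − 193·225 = 12744
m = 12744 > 0,  v_rel·d = 237 > 0  ⇒  inside

inside=yes margin=12744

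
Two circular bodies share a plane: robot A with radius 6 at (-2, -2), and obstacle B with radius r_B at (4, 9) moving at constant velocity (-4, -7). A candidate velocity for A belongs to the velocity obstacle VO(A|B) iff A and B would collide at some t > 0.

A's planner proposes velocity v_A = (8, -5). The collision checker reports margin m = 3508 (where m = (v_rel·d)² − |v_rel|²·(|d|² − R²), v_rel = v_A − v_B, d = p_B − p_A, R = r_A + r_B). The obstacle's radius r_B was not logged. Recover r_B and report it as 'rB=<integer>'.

m = 3508
d = (6, 11);  v_rel = (12, 2),  |v_rel|² = 148
v_rel×d = (12)·(11) − (2)·(6) = 120
since m = R²·148 − 120²:  R² = (14400 + 3508) / 148 = 121
R = √121 = 11  ⇒  r_B = 11 − 6 = 5

rB=5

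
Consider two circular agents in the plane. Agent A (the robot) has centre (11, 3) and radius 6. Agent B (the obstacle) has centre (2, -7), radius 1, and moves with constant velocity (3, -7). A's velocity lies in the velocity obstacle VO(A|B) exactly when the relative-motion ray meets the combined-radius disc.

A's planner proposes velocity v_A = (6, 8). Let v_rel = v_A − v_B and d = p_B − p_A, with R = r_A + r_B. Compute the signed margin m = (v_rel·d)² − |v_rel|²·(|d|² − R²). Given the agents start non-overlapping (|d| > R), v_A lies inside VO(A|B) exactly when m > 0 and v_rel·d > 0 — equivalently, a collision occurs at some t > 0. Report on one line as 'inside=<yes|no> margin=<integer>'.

d = (-9, -10),  |d|² = 181;  R = 6+1 = 7,  c = 181−7² = 132
v_rel = (3, 15),  |v_rel|² = 234;  v_rel·d = (3)·(-9) + (15)·(-10) = -177
234·t² + 354·t + 132 = 0  ⇒  m = (-177)² − 234·132 = 441
m = 441 > 0,  v_rel·d = -177 < 0  ⇒  outside

inside=no margin=441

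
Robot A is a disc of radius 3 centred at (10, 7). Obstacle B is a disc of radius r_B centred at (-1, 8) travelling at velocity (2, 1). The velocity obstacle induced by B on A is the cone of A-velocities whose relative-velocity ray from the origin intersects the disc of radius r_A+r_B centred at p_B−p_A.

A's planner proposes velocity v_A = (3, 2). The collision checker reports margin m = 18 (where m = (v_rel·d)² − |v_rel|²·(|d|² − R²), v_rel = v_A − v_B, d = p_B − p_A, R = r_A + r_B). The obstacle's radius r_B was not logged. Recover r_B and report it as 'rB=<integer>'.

m = 18
d = (-11, 1);  v_rel = (1, 1),  |v_rel|² = 2
v_rel×d = (1)·(1) − (1)·(-11) = 12
since m = R²·2 − 12²:  R² = (144 + 18) / 2 = 81
R = √81 = 9  ⇒  r_B = 9 − 3 = 6

rB=6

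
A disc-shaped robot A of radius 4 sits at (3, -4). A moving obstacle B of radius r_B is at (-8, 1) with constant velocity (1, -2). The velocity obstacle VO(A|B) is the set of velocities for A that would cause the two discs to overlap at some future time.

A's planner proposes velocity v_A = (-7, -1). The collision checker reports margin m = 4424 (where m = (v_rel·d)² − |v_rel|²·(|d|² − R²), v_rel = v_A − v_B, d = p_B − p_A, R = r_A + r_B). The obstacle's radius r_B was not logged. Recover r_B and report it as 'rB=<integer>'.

m = 4424
d = (-11, 5);  v_rel = (-8, 1),  |v_rel|² = 65
v_rel×d = (-8)·(5) − (1)·(-11) = -29
since m = R²·65 − (-29)²:  R² = (841 + 4424) / 65 = 81
R = √81 = 9  ⇒  r_B = 9 − 4 = 5

rB=5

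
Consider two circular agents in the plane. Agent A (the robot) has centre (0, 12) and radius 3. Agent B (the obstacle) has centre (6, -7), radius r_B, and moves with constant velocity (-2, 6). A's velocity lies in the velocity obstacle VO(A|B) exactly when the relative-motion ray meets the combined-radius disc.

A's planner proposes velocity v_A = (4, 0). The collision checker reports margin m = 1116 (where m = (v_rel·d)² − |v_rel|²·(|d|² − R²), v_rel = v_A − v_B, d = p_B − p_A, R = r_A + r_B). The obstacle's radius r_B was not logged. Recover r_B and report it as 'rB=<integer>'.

m = 1116
d = (6, -19);  v_rel = (6, -6),  |v_rel|² = 72
v_rel×d = (6)·(-19) − (-6)·(6) = -78
since m = R²·72 − (-78)²:  R² = (6084 + 1116) / 72 = 100
R = √100 = 10  ⇒  r_B = 10 − 3 = 7

rB=7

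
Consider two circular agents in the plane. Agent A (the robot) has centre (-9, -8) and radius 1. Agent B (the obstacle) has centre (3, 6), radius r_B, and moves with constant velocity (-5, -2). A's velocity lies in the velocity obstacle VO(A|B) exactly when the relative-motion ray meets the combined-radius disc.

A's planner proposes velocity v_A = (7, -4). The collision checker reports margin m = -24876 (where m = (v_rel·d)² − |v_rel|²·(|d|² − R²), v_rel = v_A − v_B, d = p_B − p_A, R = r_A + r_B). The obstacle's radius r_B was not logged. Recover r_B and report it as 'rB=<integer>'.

m = -24876
d = (12, 14);  v_rel = (12, -2),  |v_rel|² = 148
v_rel×d = (12)·(14) − (-2)·(12) = 192
since m = R²·148 − 192²:  R² = (36864 + -24876) / 148 = 81
R = √81 = 9  ⇒  r_B = 9 − 1 = 8

rB=8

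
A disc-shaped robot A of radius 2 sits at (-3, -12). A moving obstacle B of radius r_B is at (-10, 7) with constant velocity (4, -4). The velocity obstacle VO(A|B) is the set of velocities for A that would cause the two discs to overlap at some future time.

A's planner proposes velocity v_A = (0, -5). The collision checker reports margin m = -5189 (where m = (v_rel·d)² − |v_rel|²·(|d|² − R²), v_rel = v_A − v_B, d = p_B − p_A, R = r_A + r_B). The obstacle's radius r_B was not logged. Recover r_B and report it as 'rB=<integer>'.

m = -5189
d = (-7, 19);  v_rel = (-4, -1),  |v_rel|² = 17
v_rel×d = (-4)·(19) − (-1)·(-7) = -83
since m = R²·17 − (-83)²:  R² = (6889 + -5189) / 17 = 100
R = √100 = 10  ⇒  r_B = 10 − 2 = 8

rB=8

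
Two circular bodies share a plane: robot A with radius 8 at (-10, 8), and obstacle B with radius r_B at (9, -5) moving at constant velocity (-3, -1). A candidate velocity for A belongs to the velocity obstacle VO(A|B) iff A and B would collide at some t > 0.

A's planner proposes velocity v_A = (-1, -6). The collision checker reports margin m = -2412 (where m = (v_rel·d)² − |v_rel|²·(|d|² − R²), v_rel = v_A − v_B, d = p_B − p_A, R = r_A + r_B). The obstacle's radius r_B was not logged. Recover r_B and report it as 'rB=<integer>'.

m = -2412
d = (19, -13);  v_rel = (2, -5),  |v_rel|² = 29
v_rel×d = (2)·(-13) − (-5)·(19) = 69
since m = R²·29 − 69²:  R² = (4761 + -2412) / 29 = 81
R = √81 = 9  ⇒  r_B = 9 − 8 = 1

rB=1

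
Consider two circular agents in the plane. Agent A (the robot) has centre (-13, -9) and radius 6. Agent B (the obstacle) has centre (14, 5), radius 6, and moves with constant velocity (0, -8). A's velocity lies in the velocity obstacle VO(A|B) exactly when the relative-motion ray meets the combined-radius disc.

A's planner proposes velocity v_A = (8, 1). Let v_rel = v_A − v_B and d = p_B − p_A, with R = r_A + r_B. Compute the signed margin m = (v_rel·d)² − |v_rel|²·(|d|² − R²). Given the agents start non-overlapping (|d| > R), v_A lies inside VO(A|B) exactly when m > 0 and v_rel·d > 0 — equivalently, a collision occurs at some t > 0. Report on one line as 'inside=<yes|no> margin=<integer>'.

d = (27, 14),  |d|² = 925;  R = 6+6 = 12,  c = 925−12² = 781
v_rel = (8, 9),  |v_rel|² = 145;  v_rel·d = (8)·(27) + (9)·(14) = 342
145·t² − 684·t + 781 = 0  ⇒  m = 342² − 145·781 = 3719
m = 3719 > 0,  v_rel·d = 342 > 0  ⇒  inside

inside=yes margin=3719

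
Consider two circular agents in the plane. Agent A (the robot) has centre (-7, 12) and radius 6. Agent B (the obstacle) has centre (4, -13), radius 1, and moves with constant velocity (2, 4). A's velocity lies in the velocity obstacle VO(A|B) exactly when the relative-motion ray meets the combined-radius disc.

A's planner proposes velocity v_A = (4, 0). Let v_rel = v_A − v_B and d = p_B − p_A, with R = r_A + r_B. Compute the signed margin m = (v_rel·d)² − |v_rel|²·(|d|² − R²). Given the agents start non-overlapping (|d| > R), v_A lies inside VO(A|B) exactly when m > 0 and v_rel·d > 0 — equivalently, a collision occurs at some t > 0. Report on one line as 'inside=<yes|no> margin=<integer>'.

d = (11, -25),  |d|² = 746;  R = 6+1 = 7,  c = 746−7² = 697
v_rel = (2, -4),  |v_rel|² = 20;  v_rel·d = (2)·(11) + (-4)·(-25) = 122
20·t² − 244·t + 697 = 0  ⇒  m = 122² − 20·697 = 944
m = 944 > 0,  v_rel·d = 122 > 0  ⇒  inside

inside=yes margin=944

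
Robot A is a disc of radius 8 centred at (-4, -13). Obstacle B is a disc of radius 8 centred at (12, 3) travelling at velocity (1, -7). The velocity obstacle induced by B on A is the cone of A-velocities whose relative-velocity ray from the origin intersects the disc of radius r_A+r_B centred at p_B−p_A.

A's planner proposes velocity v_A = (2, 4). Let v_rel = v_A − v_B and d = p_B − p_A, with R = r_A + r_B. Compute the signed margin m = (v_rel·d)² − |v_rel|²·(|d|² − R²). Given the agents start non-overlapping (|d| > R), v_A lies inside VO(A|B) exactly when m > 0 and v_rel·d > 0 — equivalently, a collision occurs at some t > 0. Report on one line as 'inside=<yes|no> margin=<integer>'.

d = (16, 16),  |d|² = 512;  R = 8+8 = 16,  c = 512−16² = 256
v_rel = (1, 11),  |v_rel|² = 122;  v_rel·d = (1)·(16) + (11)·(16) = 192
122·t² − 384·t + 256 = 0  ⇒  m = 192² − 122·256 = 5632
m = 5632 > 0,  v_rel·d = 192 > 0  ⇒  inside

inside=yes margin=5632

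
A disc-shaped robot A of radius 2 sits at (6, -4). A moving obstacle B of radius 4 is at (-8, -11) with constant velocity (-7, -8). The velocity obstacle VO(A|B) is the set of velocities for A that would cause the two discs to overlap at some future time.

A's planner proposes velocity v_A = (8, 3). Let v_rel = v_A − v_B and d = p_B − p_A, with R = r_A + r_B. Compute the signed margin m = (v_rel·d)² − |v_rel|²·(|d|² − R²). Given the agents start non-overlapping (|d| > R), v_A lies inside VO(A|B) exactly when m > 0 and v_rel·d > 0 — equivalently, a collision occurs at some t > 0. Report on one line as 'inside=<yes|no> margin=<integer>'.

d = (-14, -7),  |d|² = 245;  R = 2+4 = 6,  c = 245−6² = 209
v_rel = (15, 11),  |v_rel|² = 346;  v_rel·d = (15)·(-14) + (11)·(-7) = -287
346·t² + 574·t + 209 = 0  ⇒  m = (-287)² − 346·209 = 10055
m = 10055 > 0,  v_rel·d = -287 < 0  ⇒  outside

inside=no margin=10055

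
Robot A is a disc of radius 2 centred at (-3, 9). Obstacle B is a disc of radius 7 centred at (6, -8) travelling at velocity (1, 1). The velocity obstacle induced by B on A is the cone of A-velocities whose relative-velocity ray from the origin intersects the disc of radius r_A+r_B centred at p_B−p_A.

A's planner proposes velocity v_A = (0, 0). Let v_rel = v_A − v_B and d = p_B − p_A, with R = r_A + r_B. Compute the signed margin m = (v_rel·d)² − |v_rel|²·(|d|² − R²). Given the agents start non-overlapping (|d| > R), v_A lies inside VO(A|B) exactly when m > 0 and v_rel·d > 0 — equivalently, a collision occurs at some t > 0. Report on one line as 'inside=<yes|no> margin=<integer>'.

d = (9, -17),  |d|² = 370;  R = 2+7 = 9,  c = 370−9² = 289
v_rel = (-1, -1),  |v_rel|² = 2;  v_rel·d = (-1)·(9) + (-1)·(-17) = 8
2·t² − 16·t + 289 = 0  ⇒  m = 8² − 2·289 = -514
m = -514 < 0,  v_rel·d = 8 > 0  ⇒  outside

inside=no margin=-514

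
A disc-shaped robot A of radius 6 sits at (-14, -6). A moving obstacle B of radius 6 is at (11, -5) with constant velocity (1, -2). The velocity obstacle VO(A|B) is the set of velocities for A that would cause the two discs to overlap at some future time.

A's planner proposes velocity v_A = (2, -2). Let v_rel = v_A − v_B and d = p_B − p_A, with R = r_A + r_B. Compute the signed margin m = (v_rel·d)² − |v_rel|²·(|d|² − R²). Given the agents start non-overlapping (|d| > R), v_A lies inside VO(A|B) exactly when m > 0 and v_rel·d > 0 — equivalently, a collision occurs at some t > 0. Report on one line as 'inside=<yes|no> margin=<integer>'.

d = (25, 1),  |d|² = 626;  R = 6+6 = 12,  c = 626−12² = 482
v_rel = (1, 0),  |v_rel|² = 1;  v_rel·d = (1)·(25) + (0)·(1) = 25
1·t² − 50·t + 482 = 0  ⇒  m = 25² − 1·482 = 143
m = 143 > 0,  v_rel·d = 25 > 0  ⇒  inside

inside=yes margin=143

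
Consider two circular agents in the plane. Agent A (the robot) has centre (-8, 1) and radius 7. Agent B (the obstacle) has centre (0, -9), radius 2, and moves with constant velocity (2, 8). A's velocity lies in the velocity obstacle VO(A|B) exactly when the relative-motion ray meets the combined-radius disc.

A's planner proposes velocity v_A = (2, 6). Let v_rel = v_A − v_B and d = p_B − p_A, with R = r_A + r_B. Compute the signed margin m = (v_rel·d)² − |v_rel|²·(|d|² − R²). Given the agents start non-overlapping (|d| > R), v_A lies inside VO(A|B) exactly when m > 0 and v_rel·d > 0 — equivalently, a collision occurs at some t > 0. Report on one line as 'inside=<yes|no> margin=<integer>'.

d = (8, -10),  |d|² = 164;  R = 7+2 = 9,  c = 164−9² = 83
v_rel = (0, -2),  |v_rel|² = 4;  v_rel·d = (0)·(8) + (-2)·(-10) = 20
4·t² − 40·t + 83 = 0  ⇒  m = 20² − 4·83 = 68
m = 68 > 0,  v_rel·d = 20 > 0  ⇒  inside

inside=yes margin=68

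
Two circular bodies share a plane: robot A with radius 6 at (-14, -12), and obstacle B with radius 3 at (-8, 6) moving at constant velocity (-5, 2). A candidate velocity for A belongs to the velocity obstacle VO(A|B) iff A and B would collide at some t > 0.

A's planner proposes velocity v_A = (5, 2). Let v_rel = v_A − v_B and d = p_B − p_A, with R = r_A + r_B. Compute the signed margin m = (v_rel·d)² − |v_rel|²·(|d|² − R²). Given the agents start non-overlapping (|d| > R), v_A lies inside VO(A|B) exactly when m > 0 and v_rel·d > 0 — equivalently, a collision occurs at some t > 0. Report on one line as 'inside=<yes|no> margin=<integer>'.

d = (6, 18),  |d|² = 360;  R = 6+3 = 9,  c = 360−9² = 279
v_rel = (10, 0),  |v_rel|² = 100;  v_rel·d = (10)·(6) + (0)·(18) = 60
100·t² − 120·t + 279 = 0  ⇒  m = 60² − 100·279 = -24300
m = -24300 < 0,  v_rel·d = 60 > 0  ⇒  outside

inside=no margin=-24300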